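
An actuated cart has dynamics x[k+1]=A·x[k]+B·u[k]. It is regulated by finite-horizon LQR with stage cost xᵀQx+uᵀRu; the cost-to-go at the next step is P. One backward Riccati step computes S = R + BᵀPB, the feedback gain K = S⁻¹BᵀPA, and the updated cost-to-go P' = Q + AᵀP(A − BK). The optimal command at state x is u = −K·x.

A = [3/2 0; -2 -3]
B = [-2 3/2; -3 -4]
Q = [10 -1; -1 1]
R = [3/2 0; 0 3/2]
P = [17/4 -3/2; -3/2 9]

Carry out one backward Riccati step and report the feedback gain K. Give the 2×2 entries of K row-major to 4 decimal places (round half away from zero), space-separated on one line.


BᵀP = [-4.0000 -24.0000; 12.3750 -38.2500]
S = R + BᵀPB = [3/2 0; 0 3/2] + [80.0000 90.0000; 90.0000 171.5625] = [81.5000 90.0000; 90.0000 173.0625]
BᵀPA = [42.0000 72.0000; 95.0625 114.7500]
K = S⁻¹·BᵀPA = [-0.2143 0.3552; 0.6608 0.4783]
A−BK = [0.0802 -0.0070; 0.0000 -0.0210]
AᵀP(A−BK) = [0.7511 0.3600; 0.3600 0.5362]
P' = Q + AᵀP(A−BK) = [10.7511 -0.6400; -0.6400 1.5362]
tr(P') = 12.2874

-0.2143 0.3552 0.6608 0.4783


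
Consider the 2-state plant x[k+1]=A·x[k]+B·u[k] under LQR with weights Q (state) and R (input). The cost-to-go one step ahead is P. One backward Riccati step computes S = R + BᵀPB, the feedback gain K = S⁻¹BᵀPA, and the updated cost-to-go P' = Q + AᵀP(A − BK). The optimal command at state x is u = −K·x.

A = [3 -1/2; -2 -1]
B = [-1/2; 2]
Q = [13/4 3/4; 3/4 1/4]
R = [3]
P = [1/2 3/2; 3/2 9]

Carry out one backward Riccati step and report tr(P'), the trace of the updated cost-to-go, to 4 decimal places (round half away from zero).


7.9481

BᵀP = [2.7500 17.2500]
S = R + BᵀPB = [3] + [33.1250] = [36.1250]
BᵀPA = [-26.2500 -18.6250]
K = S⁻¹·BᵀPA = [-0.7266 -0.5156]
A−BK = [2.6367 -0.7578; -0.5467 0.0311]
AᵀP(A−BK) = [3.4256 0.7163; 0.7163 1.0225]
P' = Q + AᵀP(A−BK) = [6.6756 1.4663; 1.4663 1.2725]
tr(P') = 7.9481


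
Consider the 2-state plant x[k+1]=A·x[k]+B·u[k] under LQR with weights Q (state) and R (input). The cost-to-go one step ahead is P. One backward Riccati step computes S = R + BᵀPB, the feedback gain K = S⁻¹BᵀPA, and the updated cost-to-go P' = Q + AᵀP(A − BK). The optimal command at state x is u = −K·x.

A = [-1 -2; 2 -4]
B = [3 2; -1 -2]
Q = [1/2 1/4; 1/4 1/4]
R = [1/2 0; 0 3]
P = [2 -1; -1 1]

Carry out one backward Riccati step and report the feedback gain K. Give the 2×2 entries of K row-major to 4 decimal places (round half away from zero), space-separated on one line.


-0.3610 -0.4098 -0.2634 0.5659

BᵀP = [7.0000 -4.0000; 6.0000 -4.0000]
S = R + BᵀPB = [1/2 0; 0 3] + [25.0000 22.0000; 22.0000 20.0000] = [25.5000 22.0000; 22.0000 23.0000]
BᵀPA = [-15.0000 2.0000; -14.0000 4.0000]
K = S⁻¹·BᵀPA = [-0.3610 -0.4098; -0.2634 0.5659]
A−BK = [0.6098 -1.9024; 1.1122 -3.2780]
AᵀP(A−BK) = [0.8976 -2.2244; -2.2244 6.5561]
P' = Q + AᵀP(A−BK) = [1.3976 -1.9744; -1.9744 6.8061]
tr(P') = 8.2037


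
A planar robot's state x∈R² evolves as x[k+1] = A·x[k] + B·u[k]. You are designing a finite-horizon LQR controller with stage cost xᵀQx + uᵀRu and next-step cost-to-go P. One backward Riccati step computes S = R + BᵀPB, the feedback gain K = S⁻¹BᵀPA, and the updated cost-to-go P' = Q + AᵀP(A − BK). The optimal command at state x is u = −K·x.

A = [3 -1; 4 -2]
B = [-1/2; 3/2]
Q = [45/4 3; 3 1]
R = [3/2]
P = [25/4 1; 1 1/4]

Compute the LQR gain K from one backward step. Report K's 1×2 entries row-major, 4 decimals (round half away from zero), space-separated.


-2.5294 0.8824

BᵀP = [-1.6250 -0.1250]
S = R + BᵀPB = [3/2] + [0.6250] = [2.1250]
BᵀPA = [-5.3750 1.8750]
K = S⁻¹·BᵀPA = [-2.5294 0.8824]
A−BK = [1.7353 -0.5588; 7.7941 -3.3235]
AᵀP(A−BK) = [70.6544 -26.0074; -26.0074 9.5956]
P' = Q + AᵀP(A−BK) = [81.9044 -23.0074; -23.0074 10.5956]
tr(P') = 92.5000


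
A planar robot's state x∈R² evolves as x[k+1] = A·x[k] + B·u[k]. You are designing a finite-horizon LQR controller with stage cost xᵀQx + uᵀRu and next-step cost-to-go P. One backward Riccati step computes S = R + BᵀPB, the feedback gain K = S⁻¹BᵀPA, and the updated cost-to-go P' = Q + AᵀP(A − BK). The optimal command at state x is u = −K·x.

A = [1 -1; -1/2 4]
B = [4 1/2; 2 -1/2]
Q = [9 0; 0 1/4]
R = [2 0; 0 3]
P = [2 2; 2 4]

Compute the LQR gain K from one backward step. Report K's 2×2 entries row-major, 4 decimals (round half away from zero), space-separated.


BᵀP = [12.0000 16.0000; 0.0000 -1.0000]
S = R + BᵀPB = [2 0; 0 3] + [80.0000 -2.0000; -2.0000 0.5000] = [82.0000 -2.0000; -2.0000 3.5000]
BᵀPA = [4.0000 52.0000; 0.5000 -4.0000]
K = S⁻¹·BᵀPA = [0.0530 0.6148; 0.1731 -0.7915]
A−BK = [0.7014 -3.0636; -0.5194 2.3746]
AᵀP(A−BK) = [0.7014 -3.0636; -3.0636 14.8622]
P' = Q + AᵀP(A−BK) = [9.7014 -3.0636; -3.0636 15.1122]
tr(P') = 24.8136

0.0530 0.6148 0.1731 -0.7915


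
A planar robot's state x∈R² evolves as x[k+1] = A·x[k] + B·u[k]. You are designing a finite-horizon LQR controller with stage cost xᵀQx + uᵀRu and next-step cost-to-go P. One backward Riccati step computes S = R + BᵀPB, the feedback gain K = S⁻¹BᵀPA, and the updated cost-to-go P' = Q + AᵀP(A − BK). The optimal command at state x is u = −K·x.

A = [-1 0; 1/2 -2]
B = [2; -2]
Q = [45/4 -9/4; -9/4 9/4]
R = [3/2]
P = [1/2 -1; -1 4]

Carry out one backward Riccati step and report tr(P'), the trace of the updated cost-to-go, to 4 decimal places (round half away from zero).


15.1273

BᵀP = [3.0000 -10.0000]
S = R + BᵀPB = [3/2] + [26.0000] = [27.5000]
BᵀPA = [-8.0000 20.0000]
K = S⁻¹·BᵀPA = [-0.2909 0.7273]
A−BK = [-0.4182 -1.4545; -0.0818 -0.5455]
AᵀP(A−BK) = [0.1727 -0.1818; -0.1818 1.4545]
P' = Q + AᵀP(A−BK) = [11.4227 -2.4318; -2.4318 3.7045]
tr(P') = 15.1273


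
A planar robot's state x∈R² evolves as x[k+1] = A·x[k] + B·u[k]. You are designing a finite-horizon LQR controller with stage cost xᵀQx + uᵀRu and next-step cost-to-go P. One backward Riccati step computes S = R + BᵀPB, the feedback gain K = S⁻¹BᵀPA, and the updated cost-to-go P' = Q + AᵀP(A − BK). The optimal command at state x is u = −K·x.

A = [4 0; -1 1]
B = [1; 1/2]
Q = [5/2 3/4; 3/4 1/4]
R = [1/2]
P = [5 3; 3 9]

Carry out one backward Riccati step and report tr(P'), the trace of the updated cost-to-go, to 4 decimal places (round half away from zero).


BᵀP = [6.5000 7.5000]
S = R + BᵀPB = [1/2] + [10.2500] = [10.7500]
BᵀPA = [18.5000 7.5000]
K = S⁻¹·BᵀPA = [1.7209 0.6977]
A−BK = [2.2791 -0.6977; -1.8605 0.6512]
AᵀP(A−BK) = [33.1628 -9.9070; -9.9070 3.7674]
P' = Q + AᵀP(A−BK) = [35.6628 -9.1570; -9.1570 4.0174]
tr(P') = 39.6802

39.6802


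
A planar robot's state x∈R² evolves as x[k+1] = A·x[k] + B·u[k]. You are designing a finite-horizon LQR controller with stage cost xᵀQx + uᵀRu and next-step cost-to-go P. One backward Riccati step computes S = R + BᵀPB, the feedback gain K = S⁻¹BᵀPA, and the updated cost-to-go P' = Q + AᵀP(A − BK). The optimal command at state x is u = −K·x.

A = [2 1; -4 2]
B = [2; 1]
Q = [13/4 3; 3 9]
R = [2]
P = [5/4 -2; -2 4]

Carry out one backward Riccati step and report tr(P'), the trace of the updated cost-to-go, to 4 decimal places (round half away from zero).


122.0833

BᵀP = [0.5000 0.0000]
S = R + BᵀPB = [2] + [1.0000] = [3.0000]
BᵀPA = [1.0000 0.5000]
K = S⁻¹·BᵀPA = [0.3333 0.1667]
A−BK = [1.3333 0.6667; -4.3333 1.8333]
AᵀP(A−BK) = [100.6667 -29.6667; -29.6667 9.1667]
P' = Q + AᵀP(A−BK) = [103.9167 -26.6667; -26.6667 18.1667]
tr(P') = 122.0833


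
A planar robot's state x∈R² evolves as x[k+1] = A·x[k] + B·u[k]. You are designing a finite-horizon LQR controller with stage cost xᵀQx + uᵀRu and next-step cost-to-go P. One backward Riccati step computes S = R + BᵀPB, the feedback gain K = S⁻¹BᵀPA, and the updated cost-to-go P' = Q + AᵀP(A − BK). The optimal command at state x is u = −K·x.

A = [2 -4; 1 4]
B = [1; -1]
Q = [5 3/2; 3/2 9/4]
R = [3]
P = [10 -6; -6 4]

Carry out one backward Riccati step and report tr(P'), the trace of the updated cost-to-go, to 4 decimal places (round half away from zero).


BᵀP = [16.0000 -10.0000]
S = R + BᵀPB = [3] + [26.0000] = [29.0000]
BᵀPA = [22.0000 -104.0000]
K = S⁻¹·BᵀPA = [0.7586 -3.5862]
A−BK = [1.2414 -0.4138; 1.7586 0.4138]
AᵀP(A−BK) = [3.3103 -9.1034; -9.1034 43.0345]
P' = Q + AᵀP(A−BK) = [8.3103 -7.6034; -7.6034 45.2845]
tr(P') = 53.5948

53.5948


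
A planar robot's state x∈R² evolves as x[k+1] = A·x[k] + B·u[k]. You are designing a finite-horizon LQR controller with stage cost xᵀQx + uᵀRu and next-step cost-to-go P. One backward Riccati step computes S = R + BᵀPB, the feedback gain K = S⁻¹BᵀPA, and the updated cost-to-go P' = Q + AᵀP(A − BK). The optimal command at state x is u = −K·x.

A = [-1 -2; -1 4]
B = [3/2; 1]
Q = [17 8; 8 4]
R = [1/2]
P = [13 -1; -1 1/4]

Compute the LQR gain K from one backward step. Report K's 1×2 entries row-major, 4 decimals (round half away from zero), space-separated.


-0.6389 -1.5556

BᵀP = [18.5000 -1.2500]
S = R + BᵀPB = [1/2] + [26.5000] = [27.0000]
BᵀPA = [-17.2500 -42.0000]
K = S⁻¹·BᵀPA = [-0.6389 -1.5556]
A−BK = [-0.0417 0.3333; -0.3611 5.5556]
AᵀP(A−BK) = [0.2292 0.1667; 0.1667 6.6667]
P' = Q + AᵀP(A−BK) = [17.2292 8.1667; 8.1667 10.6667]
tr(P') = 27.8958


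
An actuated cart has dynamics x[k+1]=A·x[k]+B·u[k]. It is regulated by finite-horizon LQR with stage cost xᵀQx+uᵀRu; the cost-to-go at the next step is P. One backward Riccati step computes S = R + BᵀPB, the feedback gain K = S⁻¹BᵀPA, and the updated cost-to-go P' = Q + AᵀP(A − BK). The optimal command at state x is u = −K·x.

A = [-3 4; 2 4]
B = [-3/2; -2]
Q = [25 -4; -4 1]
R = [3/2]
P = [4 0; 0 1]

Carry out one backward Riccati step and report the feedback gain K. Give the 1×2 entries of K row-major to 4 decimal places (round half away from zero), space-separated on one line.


0.9655 -2.2069

BᵀP = [-6.0000 -2.0000]
S = R + BᵀPB = [3/2] + [13.0000] = [14.5000]
BᵀPA = [14.0000 -32.0000]
K = S⁻¹·BᵀPA = [0.9655 -2.2069]
A−BK = [-1.5517 0.6897; 3.9310 -0.4138]
AᵀP(A−BK) = [26.4828 -9.1034; -9.1034 9.3793]
P' = Q + AᵀP(A−BK) = [51.4828 -13.1034; -13.1034 10.3793]
tr(P') = 61.8621


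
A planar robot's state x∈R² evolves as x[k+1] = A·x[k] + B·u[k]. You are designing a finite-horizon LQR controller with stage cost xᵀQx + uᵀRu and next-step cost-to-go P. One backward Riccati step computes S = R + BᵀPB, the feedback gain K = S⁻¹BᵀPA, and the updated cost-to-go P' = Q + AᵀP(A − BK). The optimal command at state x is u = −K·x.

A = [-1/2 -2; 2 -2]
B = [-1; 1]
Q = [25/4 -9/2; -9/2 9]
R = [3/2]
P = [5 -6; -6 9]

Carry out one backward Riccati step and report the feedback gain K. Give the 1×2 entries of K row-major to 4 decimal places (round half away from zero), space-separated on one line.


BᵀP = [-11.0000 15.0000]
S = R + BᵀPB = [3/2] + [26.0000] = [27.5000]
BᵀPA = [35.5000 -8.0000]
K = S⁻¹·BᵀPA = [1.2909 -0.2909]
A−BK = [0.7909 -2.2909; 0.7091 -1.7091]
AᵀP(A−BK) = [3.4227 -2.6727; -2.6727 5.6727]
P' = Q + AᵀP(A−BK) = [9.6727 -7.1727; -7.1727 14.6727]
tr(P') = 24.3455

1.2909 -0.2909


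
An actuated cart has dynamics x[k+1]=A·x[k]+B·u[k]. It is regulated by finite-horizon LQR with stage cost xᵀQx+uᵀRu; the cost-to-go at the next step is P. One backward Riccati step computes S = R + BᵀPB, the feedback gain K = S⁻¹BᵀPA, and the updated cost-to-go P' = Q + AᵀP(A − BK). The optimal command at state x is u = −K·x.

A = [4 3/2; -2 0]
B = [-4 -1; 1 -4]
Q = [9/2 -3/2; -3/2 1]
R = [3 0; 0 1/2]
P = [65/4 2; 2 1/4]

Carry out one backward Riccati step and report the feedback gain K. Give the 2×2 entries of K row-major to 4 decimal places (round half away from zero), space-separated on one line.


BᵀP = [-63.0000 -7.7500; -24.2500 -3.0000]
S = R + BᵀPB = [3 0; 0 1/2] + [244.2500 94.0000; 94.0000 36.2500] = [247.2500 94.0000; 94.0000 36.7500]
BᵀPA = [-236.5000 -94.5000; -91.0000 -36.3750]
K = S⁻¹·BᵀPA = [-0.5485 -0.2141; -1.0731 -0.4421]
A−BK = [0.7327 0.2014; -5.7439 -1.5543]
AᵀP(A−BK) = [1.6162 0.6282; 0.6282 0.2462]
P' = Q + AᵀP(A−BK) = [6.1162 -0.8718; -0.8718 1.2462]
tr(P') = 7.3624

-0.5485 -0.2141 -1.0731 -0.4421


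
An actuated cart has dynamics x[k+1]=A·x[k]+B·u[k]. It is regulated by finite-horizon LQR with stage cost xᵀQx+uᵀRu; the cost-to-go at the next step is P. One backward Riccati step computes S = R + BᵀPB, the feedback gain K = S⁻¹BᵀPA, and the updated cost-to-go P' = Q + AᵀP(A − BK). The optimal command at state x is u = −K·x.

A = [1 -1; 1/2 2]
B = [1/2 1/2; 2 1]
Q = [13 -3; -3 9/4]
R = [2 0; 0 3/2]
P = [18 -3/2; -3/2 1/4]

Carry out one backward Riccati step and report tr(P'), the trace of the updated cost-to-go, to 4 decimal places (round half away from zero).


28.7110

BᵀP = [6.0000 -0.2500; 7.5000 -0.5000]
S = R + BᵀPB = [2 0; 0 3/2] + [2.5000 2.7500; 2.7500 3.2500] = [4.5000 2.7500; 2.7500 4.7500]
BᵀPA = [5.8750 -6.5000; 7.2500 -8.5000]
K = S⁻¹·BᵀPA = [0.5769 -0.5430; 1.1923 -1.4751]
A−BK = [0.1154 0.0090; -1.8462 4.5611]
AᵀP(A−BK) = [4.5288 -6.1154; -6.1154 8.9321]
P' = Q + AᵀP(A−BK) = [17.5288 -9.1154; -9.1154 11.1821]
tr(P') = 28.7110


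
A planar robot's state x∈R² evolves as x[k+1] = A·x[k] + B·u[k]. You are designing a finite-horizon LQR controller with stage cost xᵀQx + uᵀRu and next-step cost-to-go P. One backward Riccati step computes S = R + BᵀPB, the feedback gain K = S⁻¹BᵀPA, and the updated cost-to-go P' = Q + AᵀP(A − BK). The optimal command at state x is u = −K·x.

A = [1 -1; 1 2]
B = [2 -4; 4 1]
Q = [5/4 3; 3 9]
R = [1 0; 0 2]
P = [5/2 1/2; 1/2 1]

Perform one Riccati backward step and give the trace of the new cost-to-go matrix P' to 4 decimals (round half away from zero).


10.8367

BᵀP = [7.0000 5.0000; -9.5000 -1.0000]
S = R + BᵀPB = [1 0; 0 2] + [34.0000 -23.0000; -23.0000 37.0000] = [35.0000 -23.0000; -23.0000 39.0000]
BᵀPA = [12.0000 3.0000; -10.5000 7.5000]
K = S⁻¹·BᵀPA = [0.2709 0.3463; -0.1094 0.3965]
A−BK = [0.0203 -0.1065; 0.0257 0.2183]
AᵀP(A−BK) = [0.0996 0.0081; 0.0081 0.4871]
P' = Q + AᵀP(A−BK) = [1.3496 3.0081; 3.0081 9.4871]
tr(P') = 10.8367


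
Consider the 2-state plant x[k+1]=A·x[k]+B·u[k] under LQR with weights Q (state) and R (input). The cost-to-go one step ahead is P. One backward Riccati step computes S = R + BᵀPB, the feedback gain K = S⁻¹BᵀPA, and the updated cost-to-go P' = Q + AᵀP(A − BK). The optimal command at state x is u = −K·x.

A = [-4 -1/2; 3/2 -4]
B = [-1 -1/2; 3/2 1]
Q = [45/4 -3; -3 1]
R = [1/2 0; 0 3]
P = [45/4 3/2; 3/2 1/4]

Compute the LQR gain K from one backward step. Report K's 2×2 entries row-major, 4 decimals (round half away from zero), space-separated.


4.2630 1.1277 0.2986 0.0562

BᵀP = [-9.0000 -1.1250; -4.1250 -0.5000]
S = R + BᵀPB = [1/2 0; 0 3] + [7.3125 3.3750; 3.3750 1.5625] = [7.8125 3.3750; 3.3750 4.5625]
BᵀPA = [34.3125 9.0000; 15.7500 4.0625]
K = S⁻¹·BᵀPA = [4.2630 1.1277; 0.2986 0.0562]
A−BK = [0.4123 0.6558; -5.1931 -5.7478]
AᵀP(A−BK) = [11.5852 4.2949; 4.2949 2.4347]
P' = Q + AᵀP(A−BK) = [22.8352 1.2949; 1.2949 3.4347]
tr(P') = 26.2699


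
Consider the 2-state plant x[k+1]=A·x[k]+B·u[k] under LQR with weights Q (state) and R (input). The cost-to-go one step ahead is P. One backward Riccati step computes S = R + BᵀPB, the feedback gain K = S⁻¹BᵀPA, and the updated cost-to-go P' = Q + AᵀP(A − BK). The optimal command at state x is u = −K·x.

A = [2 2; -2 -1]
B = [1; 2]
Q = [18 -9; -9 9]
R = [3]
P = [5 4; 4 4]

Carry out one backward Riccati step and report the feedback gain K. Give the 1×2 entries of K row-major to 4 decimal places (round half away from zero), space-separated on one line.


0.0500 0.3500

BᵀP = [13.0000 12.0000]
S = R + BᵀPB = [3] + [37.0000] = [40.0000]
BᵀPA = [2.0000 14.0000]
K = S⁻¹·BᵀPA = [0.0500 0.3500]
A−BK = [1.9500 1.6500; -2.1000 -1.7000]
AᵀP(A−BK) = [3.9000 3.3000; 3.3000 3.1000]
P' = Q + AᵀP(A−BK) = [21.9000 -5.7000; -5.7000 12.1000]
tr(P') = 34.0000


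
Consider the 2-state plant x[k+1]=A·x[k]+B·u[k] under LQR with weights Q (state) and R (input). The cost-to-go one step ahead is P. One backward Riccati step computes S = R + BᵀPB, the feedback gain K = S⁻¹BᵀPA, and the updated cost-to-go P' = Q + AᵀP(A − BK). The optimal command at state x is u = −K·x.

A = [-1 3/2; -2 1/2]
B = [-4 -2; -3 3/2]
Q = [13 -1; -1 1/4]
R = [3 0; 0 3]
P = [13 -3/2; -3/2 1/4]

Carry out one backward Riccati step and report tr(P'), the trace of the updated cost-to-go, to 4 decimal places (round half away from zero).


BᵀP = [-47.5000 5.2500; -28.2500 3.3750]
S = R + BᵀPB = [3 0; 0 3] + [174.2500 102.8750; 102.8750 61.5625] = [177.2500 102.8750; 102.8750 64.5625]
BᵀPA = [37.0000 -68.6250; 21.5000 -40.6875]
K = S⁻¹·BᵀPA = [0.2057 -0.2846; 0.0052 -0.1767]
A−BK = [-0.1667 0.0082; -1.3907 -0.0887]
AᵀP(A−BK) = [0.2763 -0.1704; -0.1704 0.3417]
P' = Q + AᵀP(A−BK) = [13.2763 -1.1704; -1.1704 0.5917]
tr(P') = 13.8680

13.8680


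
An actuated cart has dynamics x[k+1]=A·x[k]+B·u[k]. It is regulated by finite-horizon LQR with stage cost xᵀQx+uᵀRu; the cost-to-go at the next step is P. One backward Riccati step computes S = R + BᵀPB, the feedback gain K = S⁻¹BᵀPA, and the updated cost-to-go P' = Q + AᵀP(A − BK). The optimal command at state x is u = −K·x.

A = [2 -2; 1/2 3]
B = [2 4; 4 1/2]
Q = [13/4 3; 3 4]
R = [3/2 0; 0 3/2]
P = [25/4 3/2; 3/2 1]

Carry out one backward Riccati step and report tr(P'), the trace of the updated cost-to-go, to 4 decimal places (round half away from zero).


BᵀP = [18.5000 7.0000; 25.7500 6.5000]
S = R + BᵀPB = [3/2 0; 0 3/2] + [65.0000 77.5000; 77.5000 106.2500] = [66.5000 77.5000; 77.5000 107.7500]
BᵀPA = [40.5000 -16.0000; 54.7500 -32.0000]
K = S⁻¹·BᵀPA = [0.1042 0.6522; 0.4332 -0.7661]
A−BK = [0.0589 -0.2401; -0.1333 0.7742]
AᵀP(A−BK) = [0.3137 -0.4710; -0.4710 1.9204]
P' = Q + AᵀP(A−BK) = [3.5637 2.5290; 2.5290 5.9204]
tr(P') = 9.4841

9.4841


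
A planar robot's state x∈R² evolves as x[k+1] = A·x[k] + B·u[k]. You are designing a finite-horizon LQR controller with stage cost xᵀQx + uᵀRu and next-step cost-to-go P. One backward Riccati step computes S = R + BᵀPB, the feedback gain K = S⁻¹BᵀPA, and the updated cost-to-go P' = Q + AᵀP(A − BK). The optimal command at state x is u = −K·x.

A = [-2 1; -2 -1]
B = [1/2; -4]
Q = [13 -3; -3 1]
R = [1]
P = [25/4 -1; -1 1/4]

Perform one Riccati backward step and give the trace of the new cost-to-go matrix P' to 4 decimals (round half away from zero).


21.4749

BᵀP = [7.1250 -1.5000]
S = R + BᵀPB = [1] + [9.5625] = [10.5625]
BᵀPA = [-11.2500 8.6250]
K = S⁻¹·BᵀPA = [-1.0651 0.8166]
A−BK = [-1.4675 0.5917; -6.2604 2.2663]
AᵀP(A−BK) = [6.0178 -2.8136; -2.8136 1.4571]
P' = Q + AᵀP(A−BK) = [19.0178 -5.8136; -5.8136 2.4571]
tr(P') = 21.4749


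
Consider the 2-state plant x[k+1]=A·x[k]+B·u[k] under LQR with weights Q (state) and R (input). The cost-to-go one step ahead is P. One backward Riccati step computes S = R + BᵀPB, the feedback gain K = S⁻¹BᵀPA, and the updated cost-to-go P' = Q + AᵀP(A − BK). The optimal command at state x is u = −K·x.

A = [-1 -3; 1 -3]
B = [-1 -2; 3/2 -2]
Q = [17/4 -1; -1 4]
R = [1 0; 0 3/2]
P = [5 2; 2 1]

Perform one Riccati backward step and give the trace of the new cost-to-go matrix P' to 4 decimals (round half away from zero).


11.7418

BᵀP = [-2.0000 -0.5000; -14.0000 -6.0000]
S = R + BᵀPB = [1 0; 0 3/2] + [1.2500 5.0000; 5.0000 40.0000] = [2.2500 5.0000; 5.0000 41.5000]
BᵀPA = [1.5000 7.5000; 8.0000 60.0000]
K = S⁻¹·BᵀPA = [0.3254 0.1645; 0.1536 1.4260]
A−BK = [-0.3675 0.0165; 0.8190 -0.3949]
AᵀP(A−BK) = [0.2834 0.3455; 0.3455 3.2084]
P' = Q + AᵀP(A−BK) = [4.5334 -0.6545; -0.6545 7.2084]
tr(P') = 11.7418


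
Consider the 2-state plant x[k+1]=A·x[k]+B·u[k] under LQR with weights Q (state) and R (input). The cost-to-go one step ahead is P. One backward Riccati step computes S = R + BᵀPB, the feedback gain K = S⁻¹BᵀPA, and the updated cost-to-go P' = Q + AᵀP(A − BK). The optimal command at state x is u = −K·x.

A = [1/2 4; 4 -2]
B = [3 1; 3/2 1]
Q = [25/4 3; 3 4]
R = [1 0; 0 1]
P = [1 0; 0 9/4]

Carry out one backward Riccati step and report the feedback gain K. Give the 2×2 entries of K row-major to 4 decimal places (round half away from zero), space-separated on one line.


BᵀP = [3.0000 3.3750; 1.0000 2.2500]
S = R + BᵀPB = [1 0; 0 1] + [14.0625 6.3750; 6.3750 3.2500] = [15.0625 6.3750; 6.3750 4.2500]
BᵀPA = [15.0000 5.2500; 9.5000 -0.5000]
K = S⁻¹·BᵀPA = [0.1364 1.0909; 2.0307 -1.7540]
A−BK = [-1.9398 2.4813; 1.7647 -1.8824]
AᵀP(A−BK) = [14.9124 -15.7005; -15.7005 18.3957]
P' = Q + AᵀP(A−BK) = [21.1624 -12.7005; -12.7005 22.3957]
tr(P') = 43.5582

0.1364 1.0909 2.0307 -1.7540


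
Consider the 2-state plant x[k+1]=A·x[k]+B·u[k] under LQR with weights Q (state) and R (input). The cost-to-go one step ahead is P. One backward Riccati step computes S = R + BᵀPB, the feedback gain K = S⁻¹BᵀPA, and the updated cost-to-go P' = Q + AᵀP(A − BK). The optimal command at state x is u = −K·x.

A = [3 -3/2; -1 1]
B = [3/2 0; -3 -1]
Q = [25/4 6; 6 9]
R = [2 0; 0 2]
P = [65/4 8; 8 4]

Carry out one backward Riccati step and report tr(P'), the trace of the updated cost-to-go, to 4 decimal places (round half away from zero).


BᵀP = [0.3750 0.0000; -8.0000 -4.0000]
S = R + BᵀPB = [2 0; 0 2] + [0.5625 0.0000; 0.0000 4.0000] = [2.5625 0.0000; 0.0000 6.0000]
BᵀPA = [1.1250 -0.5625; -20.0000 8.0000]
K = S⁻¹·BᵀPA = [0.4390 -0.2195; -3.3333 1.3333]
A−BK = [2.3415 -1.1707; -3.0163 1.6748]
AᵀP(A−BK) = [35.0894 -14.2114; -14.2114 5.7724]
P' = Q + AᵀP(A−BK) = [41.3394 -8.2114; -8.2114 14.7724]
tr(P') = 56.1118

56.1118


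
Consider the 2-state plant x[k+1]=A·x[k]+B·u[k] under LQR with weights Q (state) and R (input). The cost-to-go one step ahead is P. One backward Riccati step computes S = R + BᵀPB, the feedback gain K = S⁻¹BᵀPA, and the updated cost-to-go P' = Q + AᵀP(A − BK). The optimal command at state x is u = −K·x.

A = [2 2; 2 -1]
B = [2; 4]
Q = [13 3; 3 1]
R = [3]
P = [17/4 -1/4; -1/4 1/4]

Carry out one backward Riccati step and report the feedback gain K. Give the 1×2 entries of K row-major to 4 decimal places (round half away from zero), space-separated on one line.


0.8000 0.7250

BᵀP = [7.5000 0.5000]
S = R + BᵀPB = [3] + [17.0000] = [20.0000]
BᵀPA = [16.0000 14.5000]
K = S⁻¹·BᵀPA = [0.8000 0.7250]
A−BK = [0.4000 0.5500; -1.2000 -3.9000]
AᵀP(A−BK) = [3.2000 4.4000; 4.4000 7.7375]
P' = Q + AᵀP(A−BK) = [16.2000 7.4000; 7.4000 8.7375]
tr(P') = 24.9375


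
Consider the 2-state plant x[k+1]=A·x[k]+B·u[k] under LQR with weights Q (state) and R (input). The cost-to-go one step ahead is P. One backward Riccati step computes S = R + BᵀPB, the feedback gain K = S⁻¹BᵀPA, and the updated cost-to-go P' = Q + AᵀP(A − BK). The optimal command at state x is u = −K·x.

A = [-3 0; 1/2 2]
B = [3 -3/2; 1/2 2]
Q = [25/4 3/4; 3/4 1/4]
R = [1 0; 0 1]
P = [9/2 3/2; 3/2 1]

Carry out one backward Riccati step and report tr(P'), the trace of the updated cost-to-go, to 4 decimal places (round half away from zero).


BᵀP = [14.2500 5.0000; -3.7500 -0.2500]
S = R + BᵀPB = [1 0; 0 1] + [45.2500 -11.3750; -11.3750 5.1250] = [46.2500 -11.3750; -11.3750 6.1250]
BᵀPA = [-40.2500 10.0000; 11.1250 -0.5000]
K = S⁻¹·BᵀPA = [-0.7797 0.3611; 0.3684 0.5889]
A−BK = [-0.1084 -0.1998; 0.1531 0.6417]
AᵀP(A−BK) = [0.7701 -0.0191; -0.0191 0.6839]
P' = Q + AᵀP(A−BK) = [7.0201 0.7309; 0.7309 0.9339]
tr(P') = 7.9541

7.9541


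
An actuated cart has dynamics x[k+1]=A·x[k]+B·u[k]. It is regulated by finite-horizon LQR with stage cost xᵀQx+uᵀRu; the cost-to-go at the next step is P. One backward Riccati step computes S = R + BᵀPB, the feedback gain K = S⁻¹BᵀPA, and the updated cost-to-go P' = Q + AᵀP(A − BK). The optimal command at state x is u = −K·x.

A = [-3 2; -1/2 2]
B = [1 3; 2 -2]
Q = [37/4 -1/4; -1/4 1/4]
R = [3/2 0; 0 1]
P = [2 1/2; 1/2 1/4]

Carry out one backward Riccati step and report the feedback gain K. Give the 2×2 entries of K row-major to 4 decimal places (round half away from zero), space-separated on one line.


-0.5833 0.6667 -0.8155 0.5238

BᵀP = [3.0000 1.0000; 5.0000 1.0000]
S = R + BᵀPB = [3/2 0; 0 1] + [5.0000 7.0000; 7.0000 13.0000] = [6.5000 7.0000; 7.0000 14.0000]
BᵀPA = [-9.5000 8.0000; -15.5000 12.0000]
K = S⁻¹·BᵀPA = [-0.5833 0.6667; -0.8155 0.5238]
A−BK = [0.0298 -0.2381; -0.9643 1.7143]
AᵀP(A−BK) = [1.3810 -1.2976; -1.2976 1.3810]
P' = Q + AᵀP(A−BK) = [10.6310 -1.5476; -1.5476 1.6310]
tr(P') = 12.2619


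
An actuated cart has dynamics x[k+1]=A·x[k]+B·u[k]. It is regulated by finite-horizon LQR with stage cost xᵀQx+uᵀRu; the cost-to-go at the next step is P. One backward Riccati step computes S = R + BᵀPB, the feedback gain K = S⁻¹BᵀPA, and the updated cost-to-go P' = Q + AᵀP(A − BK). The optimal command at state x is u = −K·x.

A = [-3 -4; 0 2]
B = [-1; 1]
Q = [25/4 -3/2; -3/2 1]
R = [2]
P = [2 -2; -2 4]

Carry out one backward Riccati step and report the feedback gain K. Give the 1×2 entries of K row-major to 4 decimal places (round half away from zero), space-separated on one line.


BᵀP = [-4.0000 6.0000]
S = R + BᵀPB = [2] + [10.0000] = [12.0000]
BᵀPA = [12.0000 28.0000]
K = S⁻¹·BᵀPA = [1.0000 2.3333]
A−BK = [-2.0000 -1.6667; -1.0000 -0.3333]
AᵀP(A−BK) = [6.0000 8.0000; 8.0000 14.6667]
P' = Q + AᵀP(A−BK) = [12.2500 6.5000; 6.5000 15.6667]
tr(P') = 27.9167

1.0000 2.3333


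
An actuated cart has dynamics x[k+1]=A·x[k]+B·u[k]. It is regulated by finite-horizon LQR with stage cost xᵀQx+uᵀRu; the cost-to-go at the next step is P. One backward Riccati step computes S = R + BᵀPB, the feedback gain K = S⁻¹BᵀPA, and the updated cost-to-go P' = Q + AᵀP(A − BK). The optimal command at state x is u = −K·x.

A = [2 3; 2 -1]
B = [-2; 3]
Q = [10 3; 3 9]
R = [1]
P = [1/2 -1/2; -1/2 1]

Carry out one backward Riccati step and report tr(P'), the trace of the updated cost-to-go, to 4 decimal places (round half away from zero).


21.6528

BᵀP = [-2.5000 4.0000]
S = R + BᵀPB = [1] + [17.0000] = [18.0000]
BᵀPA = [3.0000 -11.5000]
K = S⁻¹·BᵀPA = [0.1667 -0.6389]
A−BK = [2.3333 1.7222; 1.5000 0.9167]
AᵀP(A−BK) = [1.5000 0.9167; 0.9167 1.1528]
P' = Q + AᵀP(A−BK) = [11.5000 3.9167; 3.9167 10.1528]
tr(P') = 21.6528


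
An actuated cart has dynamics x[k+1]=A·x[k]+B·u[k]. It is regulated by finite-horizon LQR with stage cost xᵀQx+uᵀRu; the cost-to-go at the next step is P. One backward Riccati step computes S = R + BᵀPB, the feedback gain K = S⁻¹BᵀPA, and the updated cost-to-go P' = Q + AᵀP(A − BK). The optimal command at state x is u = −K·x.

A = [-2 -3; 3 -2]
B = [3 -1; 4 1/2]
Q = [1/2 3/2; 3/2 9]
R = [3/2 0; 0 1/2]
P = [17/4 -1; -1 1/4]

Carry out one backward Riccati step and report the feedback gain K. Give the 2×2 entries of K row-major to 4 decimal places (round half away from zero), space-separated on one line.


-0.5606 -0.6247 1.2747 1.0166

BᵀP = [8.7500 -2.0000; -4.7500 1.1250]
S = R + BᵀPB = [3/2 0; 0 1/2] + [18.2500 -9.7500; -9.7500 5.3125] = [19.7500 -9.7500; -9.7500 5.8125]
BᵀPA = [-23.5000 -22.2500; 12.8750 12.0000]
K = S⁻¹·BᵀPA = [-0.5606 -0.6247; 1.2747 1.0166]
A−BK = [0.9565 -0.1093; 4.6049 -0.0095]
AᵀP(A−BK) = [1.6643 1.2304; 1.2304 1.1508]
P' = Q + AᵀP(A−BK) = [2.1643 2.7304; 2.7304 10.1508]
tr(P') = 12.3151


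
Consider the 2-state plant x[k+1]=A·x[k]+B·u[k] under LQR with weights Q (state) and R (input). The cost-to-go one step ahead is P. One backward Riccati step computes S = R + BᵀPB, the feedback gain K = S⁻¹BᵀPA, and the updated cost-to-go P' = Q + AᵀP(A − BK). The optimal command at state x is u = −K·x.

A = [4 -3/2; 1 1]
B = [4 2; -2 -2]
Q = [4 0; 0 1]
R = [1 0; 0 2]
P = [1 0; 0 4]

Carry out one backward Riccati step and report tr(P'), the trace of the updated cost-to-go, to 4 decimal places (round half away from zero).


BᵀP = [4.0000 -8.0000; 2.0000 -8.0000]
S = R + BᵀPB = [1 0; 0 2] + [32.0000 24.0000; 24.0000 20.0000] = [33.0000 24.0000; 24.0000 22.0000]
BᵀPA = [8.0000 -14.0000; 0.0000 -11.0000]
K = S⁻¹·BᵀPA = [1.1733 -0.2933; -1.2800 -0.1800]
A−BK = [1.8667 0.0333; 0.7867 0.0533]
AᵀP(A−BK) = [10.6133 0.3467; 0.3467 0.1633]
P' = Q + AᵀP(A−BK) = [14.6133 0.3467; 0.3467 1.1633]
tr(P') = 15.7767

15.7767


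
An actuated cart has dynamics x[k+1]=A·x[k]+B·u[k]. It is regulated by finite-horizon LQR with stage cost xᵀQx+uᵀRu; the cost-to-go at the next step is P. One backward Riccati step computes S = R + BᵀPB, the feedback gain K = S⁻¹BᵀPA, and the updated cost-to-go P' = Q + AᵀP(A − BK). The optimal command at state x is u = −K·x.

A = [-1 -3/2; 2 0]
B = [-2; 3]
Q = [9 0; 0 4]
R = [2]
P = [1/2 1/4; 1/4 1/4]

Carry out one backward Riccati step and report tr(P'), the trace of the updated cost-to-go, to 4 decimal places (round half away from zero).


14.4087

BᵀP = [-0.2500 0.2500]
S = R + BᵀPB = [2] + [1.2500] = [3.2500]
BᵀPA = [0.7500 0.3750]
K = S⁻¹·BᵀPA = [0.2308 0.1154]
A−BK = [-0.5385 -1.2692; 1.3077 -0.3462]
AᵀP(A−BK) = [0.3269 -0.0865; -0.0865 1.0817]
P' = Q + AᵀP(A−BK) = [9.3269 -0.0865; -0.0865 5.0817]
tr(P') = 14.4087


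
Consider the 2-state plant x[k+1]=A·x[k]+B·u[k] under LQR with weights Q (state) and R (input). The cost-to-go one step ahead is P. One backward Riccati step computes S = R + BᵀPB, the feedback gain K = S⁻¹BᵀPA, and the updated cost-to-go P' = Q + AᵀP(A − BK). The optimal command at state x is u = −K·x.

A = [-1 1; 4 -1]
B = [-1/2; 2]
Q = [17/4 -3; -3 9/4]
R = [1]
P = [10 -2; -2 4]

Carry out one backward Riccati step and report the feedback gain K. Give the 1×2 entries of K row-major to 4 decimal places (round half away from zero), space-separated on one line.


1.9149 -0.7660

BᵀP = [-9.0000 9.0000]
S = R + BᵀPB = [1] + [22.5000] = [23.5000]
BᵀPA = [45.0000 -18.0000]
K = S⁻¹·BᵀPA = [1.9149 -0.7660]
A−BK = [-0.0426 0.6170; 0.1702 0.5319]
AᵀP(A−BK) = [3.8298 -1.5319; -1.5319 4.2128]
P' = Q + AᵀP(A−BK) = [8.0798 -4.5319; -4.5319 6.4628]
tr(P') = 14.5426


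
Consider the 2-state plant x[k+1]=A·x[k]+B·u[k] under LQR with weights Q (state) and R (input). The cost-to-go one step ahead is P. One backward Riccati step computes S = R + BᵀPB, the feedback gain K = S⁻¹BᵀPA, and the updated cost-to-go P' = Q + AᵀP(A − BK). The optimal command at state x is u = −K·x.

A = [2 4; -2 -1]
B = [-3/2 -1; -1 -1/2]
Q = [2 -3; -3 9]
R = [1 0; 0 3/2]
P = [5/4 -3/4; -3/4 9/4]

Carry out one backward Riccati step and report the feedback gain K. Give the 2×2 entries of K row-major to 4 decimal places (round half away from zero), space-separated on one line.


0.2438 -0.4876 -0.5508 -0.8984

BᵀP = [-1.1250 -1.1250; -0.8750 -0.3750]
S = R + BᵀPB = [1 0; 0 3/2] + [2.8125 1.6875; 1.6875 1.0625] = [3.8125 1.6875; 1.6875 2.5625]
BᵀPA = [0.0000 -3.3750; -1.0000 -3.1250]
K = S⁻¹·BᵀPA = [0.2438 -0.4876; -0.5508 -0.8984]
A−BK = [1.8149 2.3702; -2.0316 -1.9368]
AᵀP(A−BK) = [19.4492 21.1016; 21.1016 23.7968]
P' = Q + AᵀP(A−BK) = [21.4492 18.1016; 18.1016 32.7968]
tr(P') = 54.2460


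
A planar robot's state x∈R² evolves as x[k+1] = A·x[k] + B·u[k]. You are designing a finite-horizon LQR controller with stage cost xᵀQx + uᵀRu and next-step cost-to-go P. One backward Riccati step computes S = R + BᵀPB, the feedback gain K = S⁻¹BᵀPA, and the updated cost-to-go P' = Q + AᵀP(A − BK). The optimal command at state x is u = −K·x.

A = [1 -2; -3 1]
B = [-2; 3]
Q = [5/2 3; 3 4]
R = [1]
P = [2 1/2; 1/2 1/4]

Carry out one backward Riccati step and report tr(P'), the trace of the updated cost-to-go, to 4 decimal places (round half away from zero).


9.1190

BᵀP = [-2.5000 -0.2500]
S = R + BᵀPB = [1] + [4.2500] = [5.2500]
BᵀPA = [-1.7500 4.7500]
K = S⁻¹·BᵀPA = [-0.3333 0.9048]
A−BK = [0.3333 -0.1905; -2.0000 -1.7143]
AᵀP(A−BK) = [0.6667 0.3333; 0.3333 1.9524]
P' = Q + AᵀP(A−BK) = [3.1667 3.3333; 3.3333 5.9524]
tr(P') = 9.1190


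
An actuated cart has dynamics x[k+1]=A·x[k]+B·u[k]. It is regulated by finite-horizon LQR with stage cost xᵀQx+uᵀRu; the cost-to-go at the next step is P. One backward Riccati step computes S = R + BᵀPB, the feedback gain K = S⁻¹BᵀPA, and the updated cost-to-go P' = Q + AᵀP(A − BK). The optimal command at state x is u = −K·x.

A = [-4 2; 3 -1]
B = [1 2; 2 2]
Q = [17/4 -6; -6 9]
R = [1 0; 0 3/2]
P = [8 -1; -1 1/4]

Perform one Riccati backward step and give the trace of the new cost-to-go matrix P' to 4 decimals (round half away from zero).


32.6382

BᵀP = [6.0000 -0.5000; 14.0000 -1.5000]
S = R + BᵀPB = [1 0; 0 3/2] + [5.0000 11.0000; 11.0000 25.0000] = [6.0000 11.0000; 11.0000 26.5000]
BᵀPA = [-25.5000 12.5000; -60.5000 29.5000]
K = S⁻¹·BᵀPA = [-0.2697 0.1776; -2.1711 1.0395]
A−BK = [0.6118 -0.2566; 7.8816 -3.4342]
AᵀP(A−BK) = [16.0230 -7.3322; -7.3322 3.3651]
P' = Q + AᵀP(A−BK) = [20.2730 -13.3322; -13.3322 12.3651]
tr(P') = 32.6382


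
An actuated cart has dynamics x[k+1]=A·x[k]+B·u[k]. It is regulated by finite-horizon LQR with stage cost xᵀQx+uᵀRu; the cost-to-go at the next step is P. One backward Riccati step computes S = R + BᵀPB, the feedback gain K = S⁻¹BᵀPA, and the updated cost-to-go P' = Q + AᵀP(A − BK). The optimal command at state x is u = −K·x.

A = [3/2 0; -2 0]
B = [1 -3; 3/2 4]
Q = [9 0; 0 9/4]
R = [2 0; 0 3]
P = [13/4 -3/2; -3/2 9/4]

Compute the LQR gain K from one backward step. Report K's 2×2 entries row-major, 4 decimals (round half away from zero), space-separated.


-0.0115 0.0000 -0.4851 0.0000

BᵀP = [1.0000 1.8750; -15.7500 13.5000]
S = R + BᵀPB = [2 0; 0 3] + [3.8125 4.5000; 4.5000 101.2500] = [5.8125 4.5000; 4.5000 104.2500]
BᵀPA = [-2.2500 0.0000; -50.6250 0.0000]
K = S⁻¹·BᵀPA = [-0.0115 0.0000; -0.4851 0.0000]
A−BK = [0.0562 0.0000; -0.0423 0.0000]
AᵀP(A−BK) = [0.7277 0.0000; 0.0000 0.0000]
P' = Q + AᵀP(A−BK) = [9.7277 0.0000; 0.0000 2.2500]
tr(P') = 11.9777


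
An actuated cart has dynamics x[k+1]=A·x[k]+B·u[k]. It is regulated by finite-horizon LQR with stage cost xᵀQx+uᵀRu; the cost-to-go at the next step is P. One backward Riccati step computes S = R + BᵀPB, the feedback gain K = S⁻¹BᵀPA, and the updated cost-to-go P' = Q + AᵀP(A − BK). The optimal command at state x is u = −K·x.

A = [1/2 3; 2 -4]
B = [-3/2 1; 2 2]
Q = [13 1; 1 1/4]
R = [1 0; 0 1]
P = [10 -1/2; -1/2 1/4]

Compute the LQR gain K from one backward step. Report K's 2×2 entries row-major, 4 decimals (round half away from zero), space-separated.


0.0620 -1.7844 0.5337 0.2911

BᵀP = [-16.0000 1.2500; 9.0000 0.0000]
S = R + BᵀPB = [1 0; 0 1] + [26.5000 -13.5000; -13.5000 9.0000] = [27.5000 -13.5000; -13.5000 10.0000]
BᵀPA = [-5.5000 -53.0000; 4.5000 27.0000]
K = S⁻¹·BᵀPA = [0.0620 -1.7844; 0.5337 0.2911]
A−BK = [0.0593 0.0323; 0.8086 -1.0135]
AᵀP(A−BK) = [0.4394 -0.1240; -0.1240 3.5687]
P' = Q + AᵀP(A−BK) = [13.4394 0.8760; 0.8760 3.8187]
tr(P') = 17.2581


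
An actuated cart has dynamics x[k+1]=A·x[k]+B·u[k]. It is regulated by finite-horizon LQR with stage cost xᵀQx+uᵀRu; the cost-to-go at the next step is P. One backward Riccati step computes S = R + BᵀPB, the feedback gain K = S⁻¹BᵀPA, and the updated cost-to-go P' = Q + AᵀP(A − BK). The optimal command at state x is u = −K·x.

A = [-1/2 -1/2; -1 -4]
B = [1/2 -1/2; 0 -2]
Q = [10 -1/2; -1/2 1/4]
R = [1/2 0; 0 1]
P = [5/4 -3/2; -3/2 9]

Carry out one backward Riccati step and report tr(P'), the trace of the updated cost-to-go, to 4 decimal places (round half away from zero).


14.6679

BᵀP = [0.6250 -0.7500; 2.3750 -17.2500]
S = R + BᵀPB = [1/2 0; 0 1] + [0.3125 1.1875; 1.1875 33.3125] = [0.8125 1.1875; 1.1875 34.3125]
BᵀPA = [0.4375 2.6875; 16.0625 67.8125]
K = S⁻¹·BᵀPA = [-0.1535 0.4416; 0.4734 1.9610]
A−BK = [-0.1865 0.2597; -0.0531 -0.0779]
AᵀP(A−BK) = [0.2751 0.8701; 0.8701 4.1429]
P' = Q + AᵀP(A−BK) = [10.2751 0.3701; 0.3701 4.3929]
tr(P') = 14.6679


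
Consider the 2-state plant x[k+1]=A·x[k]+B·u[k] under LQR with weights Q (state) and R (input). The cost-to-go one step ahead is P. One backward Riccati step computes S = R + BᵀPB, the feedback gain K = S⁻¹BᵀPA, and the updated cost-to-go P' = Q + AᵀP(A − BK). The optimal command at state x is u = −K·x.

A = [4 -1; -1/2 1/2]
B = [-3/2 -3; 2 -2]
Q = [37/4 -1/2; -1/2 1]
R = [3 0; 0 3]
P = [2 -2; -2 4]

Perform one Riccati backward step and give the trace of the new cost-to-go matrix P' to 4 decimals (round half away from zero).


BᵀP = [-7.0000 11.0000; -2.0000 -2.0000]
S = R + BᵀPB = [3 0; 0 3] + [32.5000 -1.0000; -1.0000 10.0000] = [35.5000 -1.0000; -1.0000 13.0000]
BᵀPA = [-33.5000 12.5000; -7.0000 1.0000]
K = S⁻¹·BᵀPA = [-0.9609 0.3550; -0.6124 0.1042]
A−BK = [0.7215 -0.1547; 0.1971 -0.0016]
AᵀP(A−BK) = [4.5228 -1.3762; -1.3762 0.4577]
P' = Q + AᵀP(A−BK) = [13.7728 -1.8762; -1.8762 1.4577]
tr(P') = 15.2305

15.2305


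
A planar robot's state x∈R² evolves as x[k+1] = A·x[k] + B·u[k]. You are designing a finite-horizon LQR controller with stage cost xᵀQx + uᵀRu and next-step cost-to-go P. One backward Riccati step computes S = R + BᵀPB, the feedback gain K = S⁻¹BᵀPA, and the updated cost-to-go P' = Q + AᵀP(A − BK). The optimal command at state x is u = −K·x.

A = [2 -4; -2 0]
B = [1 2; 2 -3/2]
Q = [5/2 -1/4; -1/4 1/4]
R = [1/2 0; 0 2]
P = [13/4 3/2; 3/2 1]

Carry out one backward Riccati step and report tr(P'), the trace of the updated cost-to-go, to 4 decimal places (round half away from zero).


BᵀP = [6.2500 3.5000; 4.2500 1.5000]
S = R + BᵀPB = [1/2 0; 0 2] + [13.2500 7.2500; 7.2500 6.2500] = [13.7500 7.2500; 7.2500 8.2500]
BᵀPA = [5.5000 -25.0000; 5.5000 -17.0000]
K = S⁻¹·BᵀPA = [0.0903 -1.3634; 0.5873 -0.8624]
A−BK = [0.7351 -0.9117; -1.2998 1.4333]
AᵀP(A−BK) = [1.2731 -1.7577; -1.7577 3.2526]
P' = Q + AᵀP(A−BK) = [3.7731 -2.0077; -2.0077 3.5026]
tr(P') = 7.2757

7.2757


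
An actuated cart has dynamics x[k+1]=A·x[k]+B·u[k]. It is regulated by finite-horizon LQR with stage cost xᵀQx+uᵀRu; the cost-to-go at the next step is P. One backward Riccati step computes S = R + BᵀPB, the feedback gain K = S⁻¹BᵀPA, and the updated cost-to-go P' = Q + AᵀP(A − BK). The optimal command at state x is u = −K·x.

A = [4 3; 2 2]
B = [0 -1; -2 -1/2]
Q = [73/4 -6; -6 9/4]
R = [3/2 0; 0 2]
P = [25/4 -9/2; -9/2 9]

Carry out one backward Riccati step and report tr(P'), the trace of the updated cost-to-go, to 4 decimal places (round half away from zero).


53.9233

BᵀP = [9.0000 -18.0000; -4.0000 0.0000]
S = R + BᵀPB = [3/2 0; 0 2] + [36.0000 0.0000; 0.0000 4.0000] = [37.5000 0.0000; 0.0000 6.0000]
BᵀPA = [0.0000 -9.0000; -16.0000 -12.0000]
K = S⁻¹·BᵀPA = [0.0000 -0.2400; -2.6667 -2.0000]
A−BK = [1.3333 1.0000; 0.6667 0.5200]
AᵀP(A−BK) = [21.3333 16.0000; 16.0000 12.0900]
P' = Q + AᵀP(A−BK) = [39.5833 10.0000; 10.0000 14.3400]
tr(P') = 53.9233


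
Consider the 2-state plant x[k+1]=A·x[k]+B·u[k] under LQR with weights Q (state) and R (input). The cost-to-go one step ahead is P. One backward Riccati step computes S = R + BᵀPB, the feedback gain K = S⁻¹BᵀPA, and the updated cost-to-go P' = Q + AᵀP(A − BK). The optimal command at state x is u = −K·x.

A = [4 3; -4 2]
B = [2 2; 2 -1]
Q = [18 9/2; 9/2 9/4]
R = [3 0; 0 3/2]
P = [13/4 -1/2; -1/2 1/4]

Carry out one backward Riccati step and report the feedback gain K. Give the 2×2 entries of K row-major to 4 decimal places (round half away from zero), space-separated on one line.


0.2632 0.5482 1.7895 0.7281

BᵀP = [5.5000 -0.5000; 7.0000 -1.2500]
S = R + BᵀPB = [3 0; 0 3/2] + [10.0000 11.5000; 11.5000 15.2500] = [13.0000 11.5000; 11.5000 16.7500]
BᵀPA = [24.0000 15.5000; 33.0000 18.5000]
K = S⁻¹·BᵀPA = [0.2632 0.5482; 1.7895 0.7281]
A−BK = [-0.1053 0.4474; -2.7368 1.6316]
AᵀP(A−BK) = [6.6316 1.8158; 1.8158 2.2829]
P' = Q + AᵀP(A−BK) = [24.6316 6.3158; 6.3158 4.5329]
tr(P') = 29.1645
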